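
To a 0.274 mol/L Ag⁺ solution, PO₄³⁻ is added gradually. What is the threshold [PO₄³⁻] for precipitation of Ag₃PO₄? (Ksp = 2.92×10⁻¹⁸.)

1.42×10⁻¹⁶ M

Precipitation begins when Q = Ksp.
Ag₃PO₄(s) ⇌ 3 Ag⁺(aq) + PO₄³⁻(aq)
Ksp = [Ag⁺]^3[PO₄³⁻] = [PO₄³⁻](0.274)^3
[PO₄³⁻] = 2.92×10⁻¹⁸ / (0.274)^3 = 1.42×10⁻¹⁶
[PO₄³⁻] = 1.42×10⁻¹⁶ mol/L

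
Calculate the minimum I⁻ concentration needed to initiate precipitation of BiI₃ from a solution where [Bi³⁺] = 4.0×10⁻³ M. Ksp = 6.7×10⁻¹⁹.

5.5×10⁻⁶ M

Precipitation begins when Q = Ksp.
BiI₃(s) ⇌ Bi³⁺(aq) + 3 I⁻(aq)
Ksp = [Bi³⁺][I⁻]^3 = [I⁻]^3(4.0×10⁻³)
[I⁻]^3 = 6.7×10⁻¹⁹ / (4.0×10⁻³) = 1.7×10⁻¹⁶
[I⁻] = 5.5×10⁻⁶ M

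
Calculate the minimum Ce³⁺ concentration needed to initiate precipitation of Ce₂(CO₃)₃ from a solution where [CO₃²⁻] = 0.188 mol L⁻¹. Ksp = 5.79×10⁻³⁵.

Each salt precipitates once Q = Ksp for that salt.
Ce₂(CO₃)₃(s) ⇌ 2 Ce³⁺(aq) + 3 CO₃²⁻(aq)
Ksp = [Ce³⁺]^2[CO₃²⁻]^3 = [Ce³⁺]^2(0.188)^3
[Ce³⁺]^2 = 5.79×10⁻³⁵ / (0.188)^3 = 8.71×10⁻³³
[Ce³⁺] = 9.33×10⁻¹⁷ mol L⁻¹

9.33×10⁻¹⁷ M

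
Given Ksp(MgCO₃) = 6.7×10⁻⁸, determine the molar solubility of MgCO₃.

2.6×10⁻⁴ M

MgCO₃(s) ⇌ Mg²⁺(aq) + CO₃²⁻(aq)
Let s be the molar solubility. Then [Mg²⁺] = s and [CO₃²⁻] = s.
Ksp = [Mg²⁺][CO₃²⁻] = s · s = s^2
s^2 = 6.7×10⁻⁸
s = 2.6×10⁻⁴ M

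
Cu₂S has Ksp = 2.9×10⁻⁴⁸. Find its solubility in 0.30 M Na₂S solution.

1.6×10⁻²⁴ M

Cu₂S(s) ⇌ 2 Cu⁺(aq) + S²⁻(aq)
With S²⁻ already at 0.30 M and s small, take [S²⁻] ≈ 0.30 M and [Cu⁺] = 2s.
Ksp = [Cu⁺]^2[S²⁻] = (2s)^2(0.30)
(2s)^2 = 2.9×10⁻⁴⁸ / (0.30) = 9.7×10⁻⁴⁸
s = 1.6×10⁻²⁴ M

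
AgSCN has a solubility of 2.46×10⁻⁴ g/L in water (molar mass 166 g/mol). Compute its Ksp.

Molar solubility s = (2.46×10⁻⁴ g/L) / (166 g/mol) = 1.4819×10⁻⁶ mol/L
AgSCN(s) ⇌ Ag⁺(aq) + SCN⁻(aq)
Let s be the molar solubility. Then [Ag⁺] = s and [SCN⁻] = s.
Ksp = [Ag⁺][SCN⁻] = s · s = s^2
Ksp = (1.4819×10⁻⁶)^2 = 2.20×10⁻¹²

Ksp = 2.20×10⁻¹²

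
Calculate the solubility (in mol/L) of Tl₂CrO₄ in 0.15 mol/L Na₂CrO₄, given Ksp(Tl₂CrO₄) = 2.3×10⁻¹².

2.0×10⁻⁶ M

Tl₂CrO₄(s) ⇌ 2 Tl⁺(aq) + CrO₄²⁻(aq)
The solution already contains CrO₄²⁻ at 0.15 mol/L. Let s be the molar solubility of Tl₂CrO₄.
[CrO₄²⁻] ≈ 0.15 mol/L (common ion dominates); [Tl⁺] = 2s.
Ksp = [Tl⁺]^2[CrO₄²⁻] = (2s)^2(0.15)
(2s)^2 = 2.3×10⁻¹² / (0.15) = 1.5×10⁻¹¹
s = 2.0×10⁻⁶ mol/L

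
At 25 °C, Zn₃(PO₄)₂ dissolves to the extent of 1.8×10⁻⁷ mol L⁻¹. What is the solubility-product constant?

Zn₃(PO₄)₂(s) ⇌ 3 Zn²⁺(aq) + 2 PO₄³⁻(aq)
Call the molar solubility s, so that [Zn²⁺] = 3s and [PO₄³⁻] = 2s.
Ksp = [Zn²⁺]^3[PO₄³⁻]^2 = (3s)^3 · (2s)^2 = 108s^5
Ksp = 108 × (1.8×10⁻⁷)^5 = 2.0×10⁻³²

Ksp = 2.0×10⁻³²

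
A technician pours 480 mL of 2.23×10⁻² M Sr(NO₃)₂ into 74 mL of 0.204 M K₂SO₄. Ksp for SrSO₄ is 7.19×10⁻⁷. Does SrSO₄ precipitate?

Yes

After mixing, V = 480 mL + 74 mL = 554 mL.
[Sr²⁺] = (2.23×10⁻²)(480)/554 = 1.93×10⁻² M
[SO₄²⁻] = (0.204)(74)/554 = 2.72×10⁻² M
Q = [Sr²⁺][SO₄²⁻] = 5.26×10⁻⁴
Since Q (5.26×10⁻⁴) exceeds Ksp (7.19×10⁻⁷), SrSO₄ will precipitate.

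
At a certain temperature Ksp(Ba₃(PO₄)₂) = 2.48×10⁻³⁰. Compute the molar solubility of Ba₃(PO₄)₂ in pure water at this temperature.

4.70×10⁻⁷ M

Ba₃(PO₄)₂(s) ⇌ 3 Ba²⁺(aq) + 2 PO₄³⁻(aq)
With molar solubility s: [Ba²⁺] = 3s, [PO₄³⁻] = 2s.
Ksp = [Ba²⁺]^3[PO₄³⁻]^2 = (3s)^3 · (2s)^2 = 108s^5
108s^5 = 2.48×10⁻³⁰  ⇒  s^5 = 2.30×10⁻³²
Taking the 5th root, s = 4.70×10⁻⁷ mol L⁻¹.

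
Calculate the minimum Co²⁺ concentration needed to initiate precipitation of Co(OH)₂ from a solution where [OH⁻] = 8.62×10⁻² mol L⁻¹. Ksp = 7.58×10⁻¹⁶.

1.02×10⁻¹³ M

The threshold for precipitation is Q = Ksp.
Co(OH)₂(s) ⇌ Co²⁺(aq) + 2 OH⁻(aq)
Ksp = [Co²⁺][OH⁻]^2 = [Co²⁺](8.62×10⁻²)^2
[Co²⁺] = 7.58×10⁻¹⁶ / (8.62×10⁻²)^2 = 1.02×10⁻¹³
[Co²⁺] = 1.02×10⁻¹³ mol L⁻¹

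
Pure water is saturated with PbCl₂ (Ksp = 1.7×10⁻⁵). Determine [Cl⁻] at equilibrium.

3.2×10⁻² M

PbCl₂(s) ⇌ Pb²⁺(aq) + 2 Cl⁻(aq)
With molar solubility s: [Pb²⁺] = s, [Cl⁻] = 2s.
Ksp = [Pb²⁺][Cl⁻]^2 = s · (2s)^2 = 4s^3 = 1.7×10⁻⁵
s = 1.6×10⁻² M
[Cl⁻] = 2s = 3.2×10⁻² M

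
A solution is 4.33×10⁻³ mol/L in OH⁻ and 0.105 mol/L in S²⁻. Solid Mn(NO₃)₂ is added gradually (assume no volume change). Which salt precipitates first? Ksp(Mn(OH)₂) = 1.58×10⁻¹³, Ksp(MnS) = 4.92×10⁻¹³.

A salt starts to precipitate once the ion product Q reaches its Ksp.
For Mn(OH)₂: [Mn²⁺] = (Ksp/[OH⁻]^2) = 8.43×10⁻⁹ mol/L
For MnS: [Mn²⁺] = (Ksp/[S²⁻]) = 4.69×10⁻¹² mol/L
The smaller threshold [Mn²⁺] is reached first, so MnS precipitates first.

MnS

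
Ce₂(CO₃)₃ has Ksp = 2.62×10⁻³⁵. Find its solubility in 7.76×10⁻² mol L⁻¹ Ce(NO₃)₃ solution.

5.44×10⁻¹² M

Ce₂(CO₃)₃(s) ⇌ 2 Ce³⁺(aq) + 3 CO₃²⁻(aq)
Let s be the solubility of Ce₂(CO₃)₃ here. The common ion gives [Ce³⁺] ≈ 7.76×10⁻² mol L⁻¹, and [CO₃²⁻] = 3s.
Ksp = [Ce³⁺]^2[CO₃²⁻]^3 = (7.76×10⁻²)^2(3s)^3
(3s)^3 = 2.62×10⁻³⁵ / (7.76×10⁻²)^2 = 4.35×10⁻³³
s = 5.44×10⁻¹² mol L⁻¹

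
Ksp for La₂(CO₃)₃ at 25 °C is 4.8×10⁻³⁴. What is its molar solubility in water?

8.5×10⁻⁸ M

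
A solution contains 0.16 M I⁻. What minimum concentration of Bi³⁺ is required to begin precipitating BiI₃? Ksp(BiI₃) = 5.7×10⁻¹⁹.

The threshold for precipitation is Q = Ksp.
BiI₃(s) ⇌ Bi³⁺(aq) + 3 I⁻(aq)
Ksp = [Bi³⁺][I⁻]^3 = [Bi³⁺](0.16)^3
[Bi³⁺] = 5.7×10⁻¹⁹ / (0.16)^3 = 1.4×10⁻¹⁶
[Bi³⁺] = 1.4×10⁻¹⁶ M

1.4×10⁻¹⁶ M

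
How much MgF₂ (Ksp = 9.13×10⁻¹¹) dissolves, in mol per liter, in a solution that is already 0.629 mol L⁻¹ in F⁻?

2.31×10⁻¹⁰ M

MgF₂(s) ⇌ Mg²⁺(aq) + 2 F⁻(aq)
F⁻ is already present at 0.629 mol L⁻¹. If s mol/L of MgF₂ dissolves, [Mg²⁺] = s while [F⁻] ≈ 0.629 mol L⁻¹.
Ksp = [Mg²⁺][F⁻]^2 = s(0.629)^2
s = 9.13×10⁻¹¹ / (0.629)^2 = 2.31×10⁻¹⁰
s = 2.31×10⁻¹⁰ mol L⁻¹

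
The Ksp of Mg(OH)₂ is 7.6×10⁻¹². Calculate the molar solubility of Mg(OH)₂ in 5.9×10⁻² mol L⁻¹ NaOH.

2.2×10⁻⁹ M

Mg(OH)₂(s) ⇌ Mg²⁺(aq) + 2 OH⁻(aq)
Let s be the solubility of Mg(OH)₂ here. The common ion gives [OH⁻] ≈ 5.9×10⁻² mol L⁻¹, and [Mg²⁺] = s.
Ksp = [Mg²⁺][OH⁻]^2 = s(5.9×10⁻²)^2
s = 7.6×10⁻¹² / (5.9×10⁻²)^2 = 2.2×10⁻⁹
s = 2.2×10⁻⁹ mol L⁻¹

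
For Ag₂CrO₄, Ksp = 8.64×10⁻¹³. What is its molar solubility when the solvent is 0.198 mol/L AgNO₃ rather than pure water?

2.20×10⁻¹¹ M

Ag₂CrO₄(s) ⇌ 2 Ag⁺(aq) + CrO₄²⁻(aq)
With Ag⁺ already at 0.198 mol/L and s small, take [Ag⁺] ≈ 0.198 mol/L and [CrO₄²⁻] = s.
Ksp = [Ag⁺]^2[CrO₄²⁻] = (0.198)^2s
s = 8.64×10⁻¹³ / (0.198)^2 = 2.20×10⁻¹¹
s = 2.20×10⁻¹¹ mol/L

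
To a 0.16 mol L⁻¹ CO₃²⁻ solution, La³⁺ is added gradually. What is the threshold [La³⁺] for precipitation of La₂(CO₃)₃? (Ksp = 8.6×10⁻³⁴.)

4.6×10⁻¹⁶ M

A salt starts to precipitate once the ion product Q reaches its Ksp.
La₂(CO₃)₃(s) ⇌ 2 La³⁺(aq) + 3 CO₃²⁻(aq)
Ksp = [La³⁺]^2[CO₃²⁻]^3 = [La³⁺]^2(0.16)^3
[La³⁺]^2 = 8.6×10⁻³⁴ / (0.16)^3 = 2.1×10⁻³¹
[La³⁺] = 4.6×10⁻¹⁶ mol L⁻¹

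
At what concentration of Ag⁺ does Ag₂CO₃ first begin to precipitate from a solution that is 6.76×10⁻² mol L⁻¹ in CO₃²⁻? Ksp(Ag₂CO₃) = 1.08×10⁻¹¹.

1.26×10⁻⁵ M

Each salt precipitates once Q = Ksp for that salt.
Ag₂CO₃(s) ⇌ 2 Ag⁺(aq) + CO₃²⁻(aq)
Ksp = [Ag⁺]^2[CO₃²⁻] = [Ag⁺]^2(6.76×10⁻²)
[Ag⁺]^2 = 1.08×10⁻¹¹ / (6.76×10⁻²) = 1.60×10⁻¹⁰
[Ag⁺] = 1.26×10⁻⁵ mol L⁻¹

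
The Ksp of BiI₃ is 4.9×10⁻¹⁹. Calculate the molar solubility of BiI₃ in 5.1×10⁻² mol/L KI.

3.7×10⁻¹⁵ M

BiI₃(s) ⇌ Bi³⁺(aq) + 3 I⁻(aq)
I⁻ is already present at 5.1×10⁻² mol/L. If s mol/L of BiI₃ dissolves, [Bi³⁺] = s while [I⁻] ≈ 5.1×10⁻² mol/L.
Ksp = [Bi³⁺][I⁻]^3 = s(5.1×10⁻²)^3
s = 4.9×10⁻¹⁹ / (5.1×10⁻²)^3 = 3.7×10⁻¹⁵
s = 3.7×10⁻¹⁵ mol/L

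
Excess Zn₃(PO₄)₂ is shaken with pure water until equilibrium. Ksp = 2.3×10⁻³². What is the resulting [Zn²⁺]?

Zn₃(PO₄)₂(s) ⇌ 3 Zn²⁺(aq) + 2 PO₄³⁻(aq)
Call the molar solubility s, so that [Zn²⁺] = 3s and [PO₄³⁻] = 2s.
Ksp = [Zn²⁺]^3[PO₄³⁻]^2 = (3s)^3 · (2s)^2 = 108s^5 = 2.3×10⁻³²
s = 1.8×10⁻⁷ M
[Zn²⁺] = 3s = 5.5×10⁻⁷ M

5.5×10⁻⁷ M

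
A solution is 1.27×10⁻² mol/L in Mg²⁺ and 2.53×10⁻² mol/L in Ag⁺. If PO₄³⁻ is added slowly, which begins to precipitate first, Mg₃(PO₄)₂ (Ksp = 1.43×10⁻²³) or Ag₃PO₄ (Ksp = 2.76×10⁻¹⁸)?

A salt starts to precipitate once the ion product Q reaches its Ksp.
For Mg₃(PO₄)₂: [PO₄³⁻] = (Ksp/[Mg²⁺]^3)^(1/2) = 2.64×10⁻⁹ mol/L
For Ag₃PO₄: [PO₄³⁻] = (Ksp/[Ag⁺]^3) = 1.70×10⁻¹³ mol/L
Since Ag₃PO₄ needs less PO₄³⁻ to reach saturation, it precipitates first.

Ag₃PO₄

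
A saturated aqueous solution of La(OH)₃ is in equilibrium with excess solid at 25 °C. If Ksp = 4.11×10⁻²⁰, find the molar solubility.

La(OH)₃(s) ⇌ La³⁺(aq) + 3 OH⁻(aq)
Call the molar solubility s, so that [La³⁺] = s and [OH⁻] = 3s.
Ksp = [La³⁺][OH⁻]^3 = s · (3s)^3 = 27s^4
27s^4 = 4.11×10⁻²⁰  ⇒  s^4 = 1.52×10⁻²¹
s = (1.52×10⁻²¹)^(1/4) = 6.25×10⁻⁶ mol L⁻¹

6.25×10⁻⁶ M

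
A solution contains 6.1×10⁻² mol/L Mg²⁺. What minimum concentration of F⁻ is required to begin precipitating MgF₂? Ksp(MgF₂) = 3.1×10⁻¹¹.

Each salt precipitates once Q = Ksp for that salt.
MgF₂(s) ⇌ Mg²⁺(aq) + 2 F⁻(aq)
Ksp = [Mg²⁺][F⁻]^2 = [F⁻]^2(6.1×10⁻²)
[F⁻]^2 = 3.1×10⁻¹¹ / (6.1×10⁻²) = 5.1×10⁻¹⁰
[F⁻] = 2.3×10⁻⁵ mol/L

2.3×10⁻⁵ M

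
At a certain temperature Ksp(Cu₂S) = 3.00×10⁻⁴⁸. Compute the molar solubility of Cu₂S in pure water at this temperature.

9.09×10⁻¹⁷ M

Cu₂S(s) ⇌ 2 Cu⁺(aq) + S²⁻(aq)
For each mole of Cu₂S that dissolves per liter, [Cu⁺] = 2s and [S²⁻] = s; let s denote this solubility.
Ksp = [Cu⁺]^2[S²⁻] = (2s)^2 · s = 4s^3
4s^3 = 3.00×10⁻⁴⁸  ⇒  s^3 = 7.50×10⁻⁴⁹
s = (7.50×10⁻⁴⁹)^(1/3) = 9.09×10⁻¹⁷ mol/L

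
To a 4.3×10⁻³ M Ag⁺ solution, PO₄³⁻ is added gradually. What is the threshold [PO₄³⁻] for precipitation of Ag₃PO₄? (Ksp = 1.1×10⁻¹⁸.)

1.4×10⁻¹¹ M

A salt starts to precipitate once the ion product Q reaches its Ksp.
Ag₃PO₄(s) ⇌ 3 Ag⁺(aq) + PO₄³⁻(aq)
Ksp = [Ag⁺]^3[PO₄³⁻] = [PO₄³⁻](4.3×10⁻³)^3
[PO₄³⁻] = 1.1×10⁻¹⁸ / (4.3×10⁻³)^3 = 1.4×10⁻¹¹
[PO₄³⁻] = 1.4×10⁻¹¹ M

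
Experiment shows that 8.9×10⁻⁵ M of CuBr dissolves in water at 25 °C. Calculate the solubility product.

Ksp = 7.9×10⁻⁹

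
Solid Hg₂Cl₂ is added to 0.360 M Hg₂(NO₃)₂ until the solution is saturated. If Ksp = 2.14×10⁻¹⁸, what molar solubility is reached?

1.22×10⁻⁹ M

Hg₂Cl₂(s) ⇌ Hg₂²⁺(aq) + 2 Cl⁻(aq)
Let s be the solubility of Hg₂Cl₂ here. The common ion gives [Hg₂²⁺] ≈ 0.360 M, and [Cl⁻] = 2s.
Ksp = [Hg₂²⁺][Cl⁻]^2 = (0.360)(2s)^2
(2s)^2 = 2.14×10⁻¹⁸ / (0.360) = 5.94×10⁻¹⁸
s = 1.22×10⁻⁹ M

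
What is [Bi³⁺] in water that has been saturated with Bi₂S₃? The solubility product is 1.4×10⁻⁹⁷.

Bi₂S₃(s) ⇌ 2 Bi³⁺(aq) + 3 S²⁻(aq)
If s mol/L of Bi₂S₃ dissolves, [Bi³⁺] = 2s and [S²⁻] = 3s.
Ksp = [Bi³⁺]^2[S²⁻]^3 = (2s)^2 · (3s)^3 = 108s^5 = 1.4×10⁻⁹⁷
s = 1.7×10⁻²⁰ M
[Bi³⁺] = 2s = 3.3×10⁻²⁰ M

3.3×10⁻²⁰ M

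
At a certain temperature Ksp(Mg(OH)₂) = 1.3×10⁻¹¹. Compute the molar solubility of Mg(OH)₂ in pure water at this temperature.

Mg(OH)₂(s) ⇌ Mg²⁺(aq) + 2 OH⁻(aq)
For each mole of Mg(OH)₂ that dissolves per liter, [Mg²⁺] = s and [OH⁻] = 2s; let s denote this solubility.
Ksp = [Mg²⁺][OH⁻]^2 = s · (2s)^2 = 4s^3
4s^3 = 1.3×10⁻¹¹  ⇒  s^3 = 3.3×10⁻¹²
s = (3.3×10⁻¹²)^(1/3) = 1.5×10⁻⁴ mol/L

1.5×10⁻⁴ M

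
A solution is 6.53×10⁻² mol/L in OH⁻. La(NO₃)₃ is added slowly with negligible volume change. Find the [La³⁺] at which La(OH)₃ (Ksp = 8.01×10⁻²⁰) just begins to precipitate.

2.88×10⁻¹⁶ M

Precipitation begins when Q = Ksp.
La(OH)₃(s) ⇌ La³⁺(aq) + 3 OH⁻(aq)
Ksp = [La³⁺][OH⁻]^3 = [La³⁺](6.53×10⁻²)^3
[La³⁺] = 8.01×10⁻²⁰ / (6.53×10⁻²)^3 = 2.88×10⁻¹⁶
[La³⁺] = 2.88×10⁻¹⁶ mol/L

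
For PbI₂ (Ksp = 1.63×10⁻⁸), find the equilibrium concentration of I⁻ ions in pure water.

3.19×10⁻³ M

PbI₂(s) ⇌ Pb²⁺(aq) + 2 I⁻(aq)
Let s be the molar solubility. Then [Pb²⁺] = s and [I⁻] = 2s.
Ksp = [Pb²⁺][I⁻]^2 = s · (2s)^2 = 4s^3 = 1.63×10⁻⁸
s = 1.60×10⁻³ mol/L
[I⁻] = 2s = 3.19×10⁻³ mol/L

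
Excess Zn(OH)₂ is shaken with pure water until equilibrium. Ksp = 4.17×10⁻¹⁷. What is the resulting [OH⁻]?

Zn(OH)₂(s) ⇌ Zn²⁺(aq) + 2 OH⁻(aq)
If s mol/L of Zn(OH)₂ dissolves, [Zn²⁺] = s and [OH⁻] = 2s.
Ksp = [Zn²⁺][OH⁻]^2 = s · (2s)^2 = 4s^3 = 4.17×10⁻¹⁷
s = 2.18×10⁻⁶ mol/L
[OH⁻] = 2s = 4.37×10⁻⁶ mol/L

4.37×10⁻⁶ M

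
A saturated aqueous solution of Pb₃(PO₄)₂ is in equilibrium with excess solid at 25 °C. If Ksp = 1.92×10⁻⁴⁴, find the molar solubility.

7.08×10⁻¹⁰ M

Pb₃(PO₄)₂(s) ⇌ 3 Pb²⁺(aq) + 2 PO₄³⁻(aq)
With molar solubility s: [Pb²⁺] = 3s, [PO₄³⁻] = 2s.
Ksp = [Pb²⁺]^3[PO₄³⁻]^2 = (3s)^3 · (2s)^2 = 108s^5
108s^5 = 1.92×10⁻⁴⁴  ⇒  s^5 = 1.78×10⁻⁴⁶
Taking the 5th root, s = 7.08×10⁻¹⁰ mol L⁻¹.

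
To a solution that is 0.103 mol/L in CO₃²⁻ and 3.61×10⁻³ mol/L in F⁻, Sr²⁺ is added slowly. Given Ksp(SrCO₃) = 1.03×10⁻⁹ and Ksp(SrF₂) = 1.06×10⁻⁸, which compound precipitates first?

SrCO₃

Each salt precipitates once Q = Ksp for that salt.
For SrCO₃: [Sr²⁺] = (Ksp/[CO₃²⁻]) = 1.00×10⁻⁸ mol/L
For SrF₂: [Sr²⁺] = (Ksp/[F⁻]^2) = 8.13×10⁻⁴ mol/L
The smaller threshold [Sr²⁺] is reached first, so SrCO₃ precipitates first.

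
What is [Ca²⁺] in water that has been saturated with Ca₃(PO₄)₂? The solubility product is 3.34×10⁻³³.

Ca₃(PO₄)₂(s) ⇌ 3 Ca²⁺(aq) + 2 PO₄³⁻(aq)
With molar solubility s: [Ca²⁺] = 3s, [PO₄³⁻] = 2s.
Ksp = [Ca²⁺]^3[PO₄³⁻]^2 = (3s)^3 · (2s)^2 = 108s^5 = 3.34×10⁻³³
s = 1.25×10⁻⁷ M
[Ca²⁺] = 3s = 3.76×10⁻⁷ M

3.76×10⁻⁷ M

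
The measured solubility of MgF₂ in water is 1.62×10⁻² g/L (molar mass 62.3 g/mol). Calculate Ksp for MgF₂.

Ksp = 7.03×10⁻¹¹

Molar solubility s = (1.62×10⁻² g/L) / (62.3 g/mol) = 2.6003×10⁻⁴ mol/L
MgF₂(s) ⇌ Mg²⁺(aq) + 2 F⁻(aq)
Let s be the molar solubility. Then [Mg²⁺] = s and [F⁻] = 2s.
Ksp = [Mg²⁺][F⁻]^2 = s · (2s)^2 = 4s^3
Ksp = 4 × (2.6003×10⁻⁴)^3 = 7.03×10⁻¹¹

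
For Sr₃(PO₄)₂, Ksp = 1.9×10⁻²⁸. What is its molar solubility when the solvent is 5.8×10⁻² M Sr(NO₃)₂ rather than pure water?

4.9×10⁻¹³ M

Sr₃(PO₄)₂(s) ⇌ 3 Sr²⁺(aq) + 2 PO₄³⁻(aq)
Let s be the solubility of Sr₃(PO₄)₂ here. The common ion gives [Sr²⁺] ≈ 5.8×10⁻² M, and [PO₄³⁻] = 2s.
Ksp = [Sr²⁺]^3[PO₄³⁻]^2 = (5.8×10⁻²)^3(2s)^2
(2s)^2 = 1.9×10⁻²⁸ / (5.8×10⁻²)^3 = 9.7×10⁻²⁵
s = 4.9×10⁻¹³ M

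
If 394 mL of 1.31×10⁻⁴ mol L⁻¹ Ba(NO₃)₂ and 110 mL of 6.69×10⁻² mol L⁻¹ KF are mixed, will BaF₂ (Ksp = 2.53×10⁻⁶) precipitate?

Total volume after mixing = 394 + 110 = 504 mL.
[Ba²⁺] = (1.31×10⁻⁴)(394)/504 = 1.02×10⁻⁴ mol L⁻¹
[F⁻] = (6.69×10⁻²)(110)/504 = 1.46×10⁻² mol L⁻¹
Q = [Ba²⁺][F⁻]^2 = 2.18×10⁻⁸
Since Q (2.18×10⁻⁸) is less than Ksp (2.53×10⁻⁶), no BaF₂ precipitates.

No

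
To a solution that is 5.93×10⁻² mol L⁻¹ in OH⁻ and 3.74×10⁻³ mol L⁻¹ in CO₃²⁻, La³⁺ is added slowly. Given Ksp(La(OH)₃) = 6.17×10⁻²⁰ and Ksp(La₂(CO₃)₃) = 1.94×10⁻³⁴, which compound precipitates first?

The threshold for precipitation is Q = Ksp.
For La(OH)₃: [La³⁺] = (Ksp/[OH⁻]^3) = 2.96×10⁻¹⁶ mol L⁻¹
For La₂(CO₃)₃: [La³⁺] = (Ksp/[CO₃²⁻]^3)^(1/2) = 6.09×10⁻¹⁴ mol L⁻¹
The smaller threshold [La³⁺] is reached first, so La(OH)₃ precipitates first.

La(OH)₃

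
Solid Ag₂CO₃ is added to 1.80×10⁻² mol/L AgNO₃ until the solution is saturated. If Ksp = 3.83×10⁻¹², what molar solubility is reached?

1.18×10⁻⁸ M

Ag₂CO₃(s) ⇌ 2 Ag⁺(aq) + CO₃²⁻(aq)
The solution already contains Ag⁺ at 1.80×10⁻² mol/L. Let s be the molar solubility of Ag₂CO₃.
[Ag⁺] ≈ 1.80×10⁻² mol/L (common ion dominates); [CO₃²⁻] = s.
Ksp = [Ag⁺]^2[CO₃²⁻] = (1.80×10⁻²)^2s
s = 3.83×10⁻¹² / (1.80×10⁻²)^2 = 1.18×10⁻⁸
s = 1.18×10⁻⁸ mol/L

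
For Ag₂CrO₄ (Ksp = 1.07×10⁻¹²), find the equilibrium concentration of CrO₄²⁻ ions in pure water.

6.44×10⁻⁵ M

Ag₂CrO₄(s) ⇌ 2 Ag⁺(aq) + CrO₄²⁻(aq)
With molar solubility s: [Ag⁺] = 2s, [CrO₄²⁻] = s.
Ksp = [Ag⁺]^2[CrO₄²⁻] = (2s)^2 · s = 4s^3 = 1.07×10⁻¹²
s = 6.44×10⁻⁵ mol/L
[CrO₄²⁻] = s = 6.44×10⁻⁵ mol/L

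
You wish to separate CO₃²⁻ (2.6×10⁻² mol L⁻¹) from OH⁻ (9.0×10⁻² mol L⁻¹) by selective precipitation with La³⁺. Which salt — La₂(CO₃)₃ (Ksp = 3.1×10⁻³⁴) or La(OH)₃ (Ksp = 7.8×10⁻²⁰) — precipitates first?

Precipitation begins when Q = Ksp.
For La₂(CO₃)₃: [La³⁺] = (Ksp/[CO₃²⁻]^3)^(1/2) = 4.2×10⁻¹⁵ mol L⁻¹
For La(OH)₃: [La³⁺] = (Ksp/[OH⁻]^3) = 1.1×10⁻¹⁶ mol L⁻¹
Since La(OH)₃ needs less La³⁺ to reach saturation, it precipitates first.

La(OH)₃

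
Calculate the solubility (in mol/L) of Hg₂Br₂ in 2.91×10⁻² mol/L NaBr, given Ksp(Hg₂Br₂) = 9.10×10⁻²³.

1.07×10⁻¹⁹ M

Hg₂Br₂(s) ⇌ Hg₂²⁺(aq) + 2 Br⁻(aq)
With Br⁻ already at 2.91×10⁻² mol/L and s small, take [Br⁻] ≈ 2.91×10⁻² mol/L and [Hg₂²⁺] = s.
Ksp = [Hg₂²⁺][Br⁻]^2 = s(2.91×10⁻²)^2
s = 9.10×10⁻²³ / (2.91×10⁻²)^2 = 1.07×10⁻¹⁹
s = 1.07×10⁻¹⁹ mol/L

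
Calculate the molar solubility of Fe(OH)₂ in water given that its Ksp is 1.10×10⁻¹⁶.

3.02×10⁻⁶ M

Fe(OH)₂(s) ⇌ Fe²⁺(aq) + 2 OH⁻(aq)
If s mol/L of Fe(OH)₂ dissolves, [Fe²⁺] = s and [OH⁻] = 2s.
Ksp = [Fe²⁺][OH⁻]^2 = s · (2s)^2 = 4s^3
4s^3 = 1.10×10⁻¹⁶  ⇒  s^3 = 2.75×10⁻¹⁷
Taking the 3rd root, s = 3.02×10⁻⁶ mol/L.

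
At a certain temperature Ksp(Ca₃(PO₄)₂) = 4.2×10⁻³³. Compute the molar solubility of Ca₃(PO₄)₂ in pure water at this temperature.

1.3×10⁻⁷ M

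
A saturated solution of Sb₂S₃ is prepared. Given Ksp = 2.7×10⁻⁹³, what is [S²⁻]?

Sb₂S₃(s) ⇌ 2 Sb³⁺(aq) + 3 S²⁻(aq)
For each mole of Sb₂S₃ that dissolves per liter, [Sb³⁺] = 2s and [S²⁻] = 3s; let s denote this solubility.
Ksp = [Sb³⁺]^2[S²⁻]^3 = (2s)^2 · (3s)^3 = 108s^5 = 2.7×10⁻⁹³
s = 1.2×10⁻¹⁹ mol L⁻¹
[S²⁻] = 3s = 3.6×10⁻¹⁹ mol L⁻¹

3.6×10⁻¹⁹ M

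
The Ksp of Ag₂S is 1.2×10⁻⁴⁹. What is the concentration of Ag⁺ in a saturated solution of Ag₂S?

6.2×10⁻¹⁷ M

Ag₂S(s) ⇌ 2 Ag⁺(aq) + S²⁻(aq)
With molar solubility s: [Ag⁺] = 2s, [S²⁻] = s.
Ksp = [Ag⁺]^2[S²⁻] = (2s)^2 · s = 4s^3 = 1.2×10⁻⁴⁹
s = 3.1×10⁻¹⁷ M
[Ag⁺] = 2s = 6.2×10⁻¹⁷ M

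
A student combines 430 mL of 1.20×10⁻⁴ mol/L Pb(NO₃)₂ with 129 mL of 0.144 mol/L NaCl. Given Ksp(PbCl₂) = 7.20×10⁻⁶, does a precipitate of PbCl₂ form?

No

The combined volume is 559 mL.
[Pb²⁺] = (1.20×10⁻⁴)(430)/559 = 9.23×10⁻⁵ mol/L
[Cl⁻] = (0.144)(129)/559 = 3.32×10⁻² mol/L
Q = [Pb²⁺][Cl⁻]^2 = 1.02×10⁻⁷
Q < Ksp (1.02×10⁻⁷ vs 7.20×10⁻⁶); the solution remains unsaturated and no precipitate forms.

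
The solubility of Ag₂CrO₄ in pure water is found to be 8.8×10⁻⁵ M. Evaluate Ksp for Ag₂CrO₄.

Ksp = 2.7×10⁻¹²

Ag₂CrO₄(s) ⇌ 2 Ag⁺(aq) + CrO₄²⁻(aq)
If s mol/L of Ag₂CrO₄ dissolves, [Ag⁺] = 2s and [CrO₄²⁻] = s.
Ksp = [Ag⁺]^2[CrO₄²⁻] = (2s)^2 · s = 4s^3
Ksp = 4 × (8.8×10⁻⁵)^3 = 2.7×10⁻¹²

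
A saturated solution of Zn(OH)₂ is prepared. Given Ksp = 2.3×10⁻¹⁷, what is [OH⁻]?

3.6×10⁻⁶ M

Zn(OH)₂(s) ⇌ Zn²⁺(aq) + 2 OH⁻(aq)
Let s be the molar solubility. Then [Zn²⁺] = s and [OH⁻] = 2s.
Ksp = [Zn²⁺][OH⁻]^2 = s · (2s)^2 = 4s^3 = 2.3×10⁻¹⁷
s = 1.8×10⁻⁶ mol/L
[OH⁻] = 2s = 3.6×10⁻⁶ mol/L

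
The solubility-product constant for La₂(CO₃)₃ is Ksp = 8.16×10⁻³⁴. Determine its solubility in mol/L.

9.45×10⁻⁸ M

La₂(CO₃)₃(s) ⇌ 2 La³⁺(aq) + 3 CO₃²⁻(aq)
With molar solubility s: [La³⁺] = 2s, [CO₃²⁻] = 3s.
Ksp = [La³⁺]^2[CO₃²⁻]^3 = (2s)^2 · (3s)^3 = 108s^5
108s^5 = 8.16×10⁻³⁴  ⇒  s^5 = 7.56×10⁻³⁶
Taking the 5th root, s = 9.45×10⁻⁸ M.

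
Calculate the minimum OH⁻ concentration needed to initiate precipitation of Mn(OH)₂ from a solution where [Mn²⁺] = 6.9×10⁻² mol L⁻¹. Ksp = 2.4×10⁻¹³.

The threshold for precipitation is Q = Ksp.
Mn(OH)₂(s) ⇌ Mn²⁺(aq) + 2 OH⁻(aq)
Ksp = [Mn²⁺][OH⁻]^2 = [OH⁻]^2(6.9×10⁻²)
[OH⁻]^2 = 2.4×10⁻¹³ / (6.9×10⁻²) = 3.5×10⁻¹²
[OH⁻] = 1.9×10⁻⁶ mol L⁻¹

1.9×10⁻⁶ M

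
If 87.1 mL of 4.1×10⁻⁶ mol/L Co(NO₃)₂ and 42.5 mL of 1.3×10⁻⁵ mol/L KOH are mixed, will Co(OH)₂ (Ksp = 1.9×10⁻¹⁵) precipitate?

No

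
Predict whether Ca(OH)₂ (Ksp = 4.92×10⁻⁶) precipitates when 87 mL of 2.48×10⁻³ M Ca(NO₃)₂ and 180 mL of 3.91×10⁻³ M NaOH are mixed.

No

Total volume after mixing = 87 + 180 = 267 mL.
[Ca²⁺] = (2.48×10⁻³)(87)/267 = 8.08×10⁻⁴ M
[OH⁻] = (3.91×10⁻³)(180)/267 = 2.64×10⁻³ M
Q = [Ca²⁺][OH⁻]^2 = 5.61×10⁻⁹
Q < Ksp (5.61×10⁻⁹ vs 4.92×10⁻⁶); the solution remains unsaturated and no precipitate forms.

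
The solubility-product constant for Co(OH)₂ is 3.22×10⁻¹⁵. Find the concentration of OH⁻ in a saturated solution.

1.86×10⁻⁵ M

Co(OH)₂(s) ⇌ Co²⁺(aq) + 2 OH⁻(aq)
Call the molar solubility s, so that [Co²⁺] = s and [OH⁻] = 2s.
Ksp = [Co²⁺][OH⁻]^2 = s · (2s)^2 = 4s^3 = 3.22×10⁻¹⁵
s = 9.30×10⁻⁶ mol L⁻¹
[OH⁻] = 2s = 1.86×10⁻⁵ mol L⁻¹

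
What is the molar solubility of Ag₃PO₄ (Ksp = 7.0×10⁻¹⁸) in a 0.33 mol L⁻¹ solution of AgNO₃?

1.9×10⁻¹⁶ M

Ag₃PO₄(s) ⇌ 3 Ag⁺(aq) + PO₄³⁻(aq)
Let s be the solubility of Ag₃PO₄ here. The common ion gives [Ag⁺] ≈ 0.33 mol L⁻¹, and [PO₄³⁻] = s.
Ksp = [Ag⁺]^3[PO₄³⁻] = (0.33)^3s
s = 7.0×10⁻¹⁸ / (0.33)^3 = 1.9×10⁻¹⁶
s = 1.9×10⁻¹⁶ mol L⁻¹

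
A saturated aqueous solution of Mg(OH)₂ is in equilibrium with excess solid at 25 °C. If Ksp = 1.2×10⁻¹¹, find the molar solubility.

1.4×10⁻⁴ M

Mg(OH)₂(s) ⇌ Mg²⁺(aq) + 2 OH⁻(aq)
With molar solubility s: [Mg²⁺] = s, [OH⁻] = 2s.
Ksp = [Mg²⁺][OH⁻]^2 = s · (2s)^2 = 4s^3
4s^3 = 1.2×10⁻¹¹  ⇒  s^3 = 3.0×10⁻¹²
s = 1.4×10⁻⁴ mol L⁻¹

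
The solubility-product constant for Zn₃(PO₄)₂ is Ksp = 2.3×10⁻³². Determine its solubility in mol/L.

Zn₃(PO₄)₂(s) ⇌ 3 Zn²⁺(aq) + 2 PO₄³⁻(aq)
For each mole of Zn₃(PO₄)₂ that dissolves per liter, [Zn²⁺] = 3s and [PO₄³⁻] = 2s; let s denote this solubility.
Ksp = [Zn²⁺]^3[PO₄³⁻]^2 = (3s)^3 · (2s)^2 = 108s^5
108s^5 = 2.3×10⁻³²  ⇒  s^5 = 2.1×10⁻³⁴
s = (2.1×10⁻³⁴)^(1/5) = 1.8×10⁻⁷ M

1.8×10⁻⁷ M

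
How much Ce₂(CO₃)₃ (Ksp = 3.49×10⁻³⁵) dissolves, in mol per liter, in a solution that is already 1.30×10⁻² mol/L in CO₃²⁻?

Ce₂(CO₃)₃(s) ⇌ 2 Ce³⁺(aq) + 3 CO₃²⁻(aq)
The solution already contains CO₃²⁻ at 1.30×10⁻² mol/L. Let s be the molar solubility of Ce₂(CO₃)₃.
[CO₃²⁻] ≈ 1.30×10⁻² mol/L (common ion dominates); [Ce³⁺] = 2s.
Ksp = [Ce³⁺]^2[CO₃²⁻]^3 = (2s)^2(1.30×10⁻²)^3
(2s)^2 = 3.49×10⁻³⁵ / (1.30×10⁻²)^3 = 1.59×10⁻²⁹
s = 1.99×10⁻¹⁵ mol/L

1.99×10⁻¹⁵ M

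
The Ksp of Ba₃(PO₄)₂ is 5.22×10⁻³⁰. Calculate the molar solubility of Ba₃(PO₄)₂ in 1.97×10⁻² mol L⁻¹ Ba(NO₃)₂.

4.13×10⁻¹³ M

Ba₃(PO₄)₂(s) ⇌ 3 Ba²⁺(aq) + 2 PO₄³⁻(aq)
The solution already contains Ba²⁺ at 1.97×10⁻² mol L⁻¹. Let s be the molar solubility of Ba₃(PO₄)₂.
[Ba²⁺] ≈ 1.97×10⁻² mol L⁻¹ (common ion dominates); [PO₄³⁻] = 2s.
Ksp = [Ba²⁺]^3[PO₄³⁻]^2 = (1.97×10⁻²)^3(2s)^2
(2s)^2 = 5.22×10⁻³⁰ / (1.97×10⁻²)^3 = 6.83×10⁻²⁵
s = 4.13×10⁻¹³ mol L⁻¹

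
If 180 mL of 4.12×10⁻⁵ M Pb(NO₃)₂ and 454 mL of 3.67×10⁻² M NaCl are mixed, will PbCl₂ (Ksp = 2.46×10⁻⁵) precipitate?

No

The combined volume is 634 mL.
[Pb²⁺] = (4.12×10⁻⁵)(180)/634 = 1.17×10⁻⁵ M
[Cl⁻] = (3.67×10⁻²)(454)/634 = 2.63×10⁻² M
Q = [Pb²⁺][Cl⁻]^2 = 8.08×10⁻⁹
Q = 8.08×10⁻⁹ < Ksp = 2.46×10⁻⁵, so the solution is unsaturated and no precipitate forms.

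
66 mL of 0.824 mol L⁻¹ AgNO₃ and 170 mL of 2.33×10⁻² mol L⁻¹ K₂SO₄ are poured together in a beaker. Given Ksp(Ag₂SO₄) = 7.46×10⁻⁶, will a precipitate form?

After mixing, V = 66 mL + 170 mL = 236 mL.
[Ag⁺] = (0.824)(66)/236 = 0.230 mol L⁻¹
[SO₄²⁻] = (2.33×10⁻²)(170)/236 = 1.68×10⁻² mol L⁻¹
Q = [Ag⁺]^2[SO₄²⁻] = 8.91×10⁻⁴
Since Q (8.91×10⁻⁴) exceeds Ksp (7.46×10⁻⁶), Ag₂SO₄ will precipitate.

Yes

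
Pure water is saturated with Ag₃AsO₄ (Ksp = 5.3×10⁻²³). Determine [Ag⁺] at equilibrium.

3.6×10⁻⁶ M

Ag₃AsO₄(s) ⇌ 3 Ag⁺(aq) + AsO₄³⁻(aq)
For each mole of Ag₃AsO₄ that dissolves per liter, [Ag⁺] = 3s and [AsO₄³⁻] = s; let s denote this solubility.
Ksp = [Ag⁺]^3[AsO₄³⁻] = (3s)^3 · s = 27s^4 = 5.3×10⁻²³
s = 1.2×10⁻⁶ mol/L
[Ag⁺] = 3s = 3.6×10⁻⁶ mol/L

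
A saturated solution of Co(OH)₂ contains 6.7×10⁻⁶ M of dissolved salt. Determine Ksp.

Ksp = 1.2×10⁻¹⁵

Co(OH)₂(s) ⇌ Co²⁺(aq) + 2 OH⁻(aq)
If s mol/L of Co(OH)₂ dissolves, [Co²⁺] = s and [OH⁻] = 2s.
Ksp = [Co²⁺][OH⁻]^2 = s · (2s)^2 = 4s^3
Ksp = 4 × (6.7×10⁻⁶)^3 = 1.2×10⁻¹⁵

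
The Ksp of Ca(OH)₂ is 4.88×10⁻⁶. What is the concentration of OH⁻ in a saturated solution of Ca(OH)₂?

Ca(OH)₂(s) ⇌ Ca²⁺(aq) + 2 OH⁻(aq)
Call the molar solubility s, so that [Ca²⁺] = s and [OH⁻] = 2s.
Ksp = [Ca²⁺][OH⁻]^2 = s · (2s)^2 = 4s^3 = 4.88×10⁻⁶
s = 1.07×10⁻² mol L⁻¹
[OH⁻] = 2s = 2.14×10⁻² mol L⁻¹

2.14×10⁻² M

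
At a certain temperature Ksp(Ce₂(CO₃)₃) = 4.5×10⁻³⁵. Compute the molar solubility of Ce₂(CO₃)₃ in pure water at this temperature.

Ce₂(CO₃)₃(s) ⇌ 2 Ce³⁺(aq) + 3 CO₃²⁻(aq)
Let s be the molar solubility. Then [Ce³⁺] = 2s and [CO₃²⁻] = 3s.
Ksp = [Ce³⁺]^2[CO₃²⁻]^3 = (2s)^2 · (3s)^3 = 108s^5
108s^5 = 4.5×10⁻³⁵  ⇒  s^5 = 4.2×10⁻³⁷
s = (4.2×10⁻³⁷)^(1/5) = 5.3×10⁻⁸ M

5.3×10⁻⁸ M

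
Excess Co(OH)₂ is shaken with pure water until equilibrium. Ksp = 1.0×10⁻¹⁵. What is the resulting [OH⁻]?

Co(OH)₂(s) ⇌ Co²⁺(aq) + 2 OH⁻(aq)
If s mol/L of Co(OH)₂ dissolves, [Co²⁺] = s and [OH⁻] = 2s.
Ksp = [Co²⁺][OH⁻]^2 = s · (2s)^2 = 4s^3 = 1.0×10⁻¹⁵
s = 6.3×10⁻⁶ M
[OH⁻] = 2s = 1.3×10⁻⁵ M

1.3×10⁻⁵ M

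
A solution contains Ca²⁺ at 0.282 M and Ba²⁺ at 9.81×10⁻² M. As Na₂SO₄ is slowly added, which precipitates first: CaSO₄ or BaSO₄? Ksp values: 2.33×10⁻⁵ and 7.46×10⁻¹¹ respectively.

BaSO₄

A salt starts to precipitate once the ion product Q reaches its Ksp.
For CaSO₄: [SO₄²⁻] = (Ksp/[Ca²⁺]) = 8.26×10⁻⁵ M
For BaSO₄: [SO₄²⁻] = (Ksp/[Ba²⁺]) = 7.60×10⁻¹⁰ M
The smaller threshold [SO₄²⁻] is reached first, so BaSO₄ precipitates first.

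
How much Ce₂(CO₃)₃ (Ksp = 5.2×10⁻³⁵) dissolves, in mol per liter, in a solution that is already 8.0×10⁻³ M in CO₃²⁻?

5.0×10⁻¹⁵ M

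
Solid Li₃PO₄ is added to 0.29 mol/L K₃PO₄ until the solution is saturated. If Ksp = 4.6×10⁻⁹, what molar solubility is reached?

Li₃PO₄(s) ⇌ 3 Li⁺(aq) + PO₄³⁻(aq)
Let s be the solubility of Li₃PO₄ here. The common ion gives [PO₄³⁻] ≈ 0.29 mol/L, and [Li⁺] = 3s.
Ksp = [Li⁺]^3[PO₄³⁻] = (3s)^3(0.29)
(3s)^3 = 4.6×10⁻⁹ / (0.29) = 1.6×10⁻⁸
s = 8.4×10⁻⁴ mol/L

8.4×10⁻⁴ M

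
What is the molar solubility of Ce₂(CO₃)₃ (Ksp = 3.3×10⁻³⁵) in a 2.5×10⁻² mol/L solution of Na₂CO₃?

7.3×10⁻¹⁶ M

Ce₂(CO₃)₃(s) ⇌ 2 Ce³⁺(aq) + 3 CO₃²⁻(aq)
CO₃²⁻ is already present at 2.5×10⁻² mol/L. If s mol/L of Ce₂(CO₃)₃ dissolves, [Ce³⁺] = 2s while [CO₃²⁻] ≈ 2.5×10⁻² mol/L.
Ksp = [Ce³⁺]^2[CO₃²⁻]^3 = (2s)^2(2.5×10⁻²)^3
(2s)^2 = 3.3×10⁻³⁵ / (2.5×10⁻²)^3 = 2.1×10⁻³⁰
s = 7.3×10⁻¹⁶ mol/L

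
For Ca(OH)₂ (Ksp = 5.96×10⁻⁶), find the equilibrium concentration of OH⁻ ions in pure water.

2.28×10⁻² M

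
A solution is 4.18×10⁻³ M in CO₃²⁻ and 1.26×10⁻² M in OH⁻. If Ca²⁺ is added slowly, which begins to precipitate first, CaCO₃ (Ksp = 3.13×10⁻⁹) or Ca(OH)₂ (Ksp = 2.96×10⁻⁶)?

CaCO₃

The threshold for precipitation is Q = Ksp.
For CaCO₃: [Ca²⁺] = (Ksp/[CO₃²⁻]) = 7.49×10⁻⁷ M
For Ca(OH)₂: [Ca²⁺] = (Ksp/[OH⁻]^2) = 1.86×10⁻² M
The smaller threshold [Ca²⁺] is reached first, so CaCO₃ precipitates first.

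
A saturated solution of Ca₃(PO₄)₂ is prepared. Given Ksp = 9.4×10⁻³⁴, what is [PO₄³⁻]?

Ca₃(PO₄)₂(s) ⇌ 3 Ca²⁺(aq) + 2 PO₄³⁻(aq)
Let s be the molar solubility. Then [Ca²⁺] = 3s and [PO₄³⁻] = 2s.
Ksp = [Ca²⁺]^3[PO₄³⁻]^2 = (3s)^3 · (2s)^2 = 108s^5 = 9.4×10⁻³⁴
s = 9.7×10⁻⁸ mol L⁻¹
[PO₄³⁻] = 2s = 1.9×10⁻⁷ mol L⁻¹

1.9×10⁻⁷ M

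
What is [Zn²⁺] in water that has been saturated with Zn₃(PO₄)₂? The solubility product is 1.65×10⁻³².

5.18×10⁻⁷ M

Zn₃(PO₄)₂(s) ⇌ 3 Zn²⁺(aq) + 2 PO₄³⁻(aq)
For each mole of Zn₃(PO₄)₂ that dissolves per liter, [Zn²⁺] = 3s and [PO₄³⁻] = 2s; let s denote this solubility.
Ksp = [Zn²⁺]^3[PO₄³⁻]^2 = (3s)^3 · (2s)^2 = 108s^5 = 1.65×10⁻³²
s = 1.73×10⁻⁷ mol/L
[Zn²⁺] = 3s = 5.18×10⁻⁷ mol/L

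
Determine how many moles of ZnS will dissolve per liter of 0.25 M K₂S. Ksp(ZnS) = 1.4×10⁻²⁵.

ZnS(s) ⇌ Zn²⁺(aq) + S²⁻(aq)
Let s be the solubility of ZnS here. The common ion gives [S²⁻] ≈ 0.25 M, and [Zn²⁺] = s.
Ksp = [Zn²⁺][S²⁻] = s(0.25)
s = 1.4×10⁻²⁵ / (0.25) = 5.6×10⁻²⁵
s = 5.6×10⁻²⁵ M

5.6×10⁻²⁵ M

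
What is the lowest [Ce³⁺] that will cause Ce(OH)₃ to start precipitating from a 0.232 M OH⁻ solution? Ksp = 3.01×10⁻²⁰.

2.41×10⁻¹⁸ M

The threshold for precipitation is Q = Ksp.
Ce(OH)₃(s) ⇌ Ce³⁺(aq) + 3 OH⁻(aq)
Ksp = [Ce³⁺][OH⁻]^3 = [Ce³⁺](0.232)^3
[Ce³⁺] = 3.01×10⁻²⁰ / (0.232)^3 = 2.41×10⁻¹⁸
[Ce³⁺] = 2.41×10⁻¹⁸ M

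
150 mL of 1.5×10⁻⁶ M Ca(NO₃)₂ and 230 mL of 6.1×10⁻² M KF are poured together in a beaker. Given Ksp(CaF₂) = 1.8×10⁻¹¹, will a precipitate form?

Total volume after mixing = 150 + 230 = 380 mL.
[Ca²⁺] = (1.5×10⁻⁶)(150)/380 = 5.9×10⁻⁷ M
[F⁻] = (6.1×10⁻²)(230)/380 = 3.7×10⁻² M
Q = [Ca²⁺][F⁻]^2 = 8.1×10⁻¹⁰
Since Q (8.1×10⁻¹⁰) exceeds Ksp (1.8×10⁻¹¹), CaF₂ will precipitate.

Yes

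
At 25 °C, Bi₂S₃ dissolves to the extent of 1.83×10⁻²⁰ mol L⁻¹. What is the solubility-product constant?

Bi₂S₃(s) ⇌ 2 Bi³⁺(aq) + 3 S²⁻(aq)
If s mol/L of Bi₂S₃ dissolves, [Bi³⁺] = 2s and [S²⁻] = 3s.
Ksp = [Bi³⁺]^2[S²⁻]^3 = (2s)^2 · (3s)^3 = 108s^5
Ksp = 108 × (1.83×10⁻²⁰)^5 = 2.22×10⁻⁹⁷

Ksp = 2.22×10⁻⁹⁷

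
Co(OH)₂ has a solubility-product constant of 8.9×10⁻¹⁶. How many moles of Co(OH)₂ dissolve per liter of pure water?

Co(OH)₂(s) ⇌ Co²⁺(aq) + 2 OH⁻(aq)
Call the molar solubility s, so that [Co²⁺] = s and [OH⁻] = 2s.
Ksp = [Co²⁺][OH⁻]^2 = s · (2s)^2 = 4s^3
4s^3 = 8.9×10⁻¹⁶  ⇒  s^3 = 2.2×10⁻¹⁶
Taking the 3rd root, s = 6.1×10⁻⁶ M.

6.1×10⁻⁶ M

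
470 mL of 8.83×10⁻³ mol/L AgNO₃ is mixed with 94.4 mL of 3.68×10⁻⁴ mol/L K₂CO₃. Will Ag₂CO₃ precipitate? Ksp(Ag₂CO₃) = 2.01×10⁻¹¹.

Yes

After mixing, V = 470 mL + 94.4 mL = 564.4 mL.
[Ag⁺] = (8.83×10⁻³)(470)/564.4 = 7.35×10⁻³ mol/L
[CO₃²⁻] = (3.68×10⁻⁴)(94.4)/564.4 = 6.16×10⁻⁵ mol/L
Q = [Ag⁺]^2[CO₃²⁻] = 3.33×10⁻⁹
Since Q (3.33×10⁻⁹) exceeds Ksp (2.01×10⁻¹¹), Ag₂CO₃ will precipitate.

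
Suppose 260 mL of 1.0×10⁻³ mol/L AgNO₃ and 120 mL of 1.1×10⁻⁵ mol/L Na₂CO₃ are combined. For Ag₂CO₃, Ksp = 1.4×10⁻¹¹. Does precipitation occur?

The combined volume is 380 mL.
[Ag⁺] = (1.0×10⁻³)(260)/380 = 6.8×10⁻⁴ mol/L
[CO₃²⁻] = (1.1×10⁻⁵)(120)/380 = 3.5×10⁻⁶ mol/L
Q = [Ag⁺]^2[CO₃²⁻] = 1.6×10⁻¹²
Q = 1.6×10⁻¹² < Ksp = 1.4×10⁻¹¹, so the solution is unsaturated and no precipitate forms.

No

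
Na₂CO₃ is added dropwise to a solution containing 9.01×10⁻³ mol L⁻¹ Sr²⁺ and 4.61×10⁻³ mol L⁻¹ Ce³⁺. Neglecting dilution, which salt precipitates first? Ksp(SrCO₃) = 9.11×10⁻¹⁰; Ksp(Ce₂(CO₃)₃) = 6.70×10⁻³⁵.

Each salt precipitates once Q = Ksp for that salt.
For SrCO₃: [CO₃²⁻] = (Ksp/[Sr²⁺]) = 1.01×10⁻⁷ mol L⁻¹
For Ce₂(CO₃)₃: [CO₃²⁻] = (Ksp/[Ce³⁺]^2)^(1/3) = 1.47×10⁻¹⁰ mol L⁻¹
Ce₂(CO₃)₃ requires the lower [CO₃²⁻], so it precipitates first.

Ce₂(CO₃)₃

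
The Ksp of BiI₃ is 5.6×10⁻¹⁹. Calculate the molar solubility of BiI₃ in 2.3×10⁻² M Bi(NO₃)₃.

9.7×10⁻⁷ M

BiI₃(s) ⇌ Bi³⁺(aq) + 3 I⁻(aq)
With Bi³⁺ already at 2.3×10⁻² M and s small, take [Bi³⁺] ≈ 2.3×10⁻² M and [I⁻] = 3s.
Ksp = [Bi³⁺][I⁻]^3 = (2.3×10⁻²)(3s)^3
(3s)^3 = 5.6×10⁻¹⁹ / (2.3×10⁻²) = 2.4×10⁻¹⁷
s = 9.7×10⁻⁷ M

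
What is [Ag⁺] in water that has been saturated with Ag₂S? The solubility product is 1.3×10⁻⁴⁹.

6.4×10⁻¹⁷ M

Ag₂S(s) ⇌ 2 Ag⁺(aq) + S²⁻(aq)
If s mol/L of Ag₂S dissolves, [Ag⁺] = 2s and [S²⁻] = s.
Ksp = [Ag⁺]^2[S²⁻] = (2s)^2 · s = 4s^3 = 1.3×10⁻⁴⁹
s = 3.2×10⁻¹⁷ mol L⁻¹
[Ag⁺] = 2s = 6.4×10⁻¹⁷ mol L⁻¹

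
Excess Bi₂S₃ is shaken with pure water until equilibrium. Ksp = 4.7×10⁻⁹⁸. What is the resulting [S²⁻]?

Bi₂S₃(s) ⇌ 2 Bi³⁺(aq) + 3 S²⁻(aq)
Let s be the molar solubility. Then [Bi³⁺] = 2s and [S²⁻] = 3s.
Ksp = [Bi³⁺]^2[S²⁻]^3 = (2s)^2 · (3s)^3 = 108s^5 = 4.7×10⁻⁹⁸
s = 1.3×10⁻²⁰ mol/L
[S²⁻] = 3s = 4.0×10⁻²⁰ mol/L

4.0×10⁻²⁰ M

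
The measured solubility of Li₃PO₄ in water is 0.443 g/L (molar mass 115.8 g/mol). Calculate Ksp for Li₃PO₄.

Convert to molarity: s = 0.443 / 115.8 = 3.8256×10⁻³ mol/L
Li₃PO₄(s) ⇌ 3 Li⁺(aq) + PO₄³⁻(aq)
If s mol/L of Li₃PO₄ dissolves, [Li⁺] = 3s and [PO₄³⁻] = s.
Ksp = [Li⁺]^3[PO₄³⁻] = (3s)^3 · s = 27s^4
Ksp = 27 × (3.8256×10⁻³)^4 = 5.78×10⁻⁹

Ksp = 5.78×10⁻⁹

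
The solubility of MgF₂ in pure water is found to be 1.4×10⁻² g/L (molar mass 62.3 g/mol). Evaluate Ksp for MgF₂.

Ksp = 4.5×10⁻¹¹

s = (1.4×10⁻² g L⁻¹)/(62.3 g mol⁻¹) = 2.247×10⁻⁴ M
MgF₂(s) ⇌ Mg²⁺(aq) + 2 F⁻(aq)
If s mol/L of MgF₂ dissolves, [Mg²⁺] = s and [F⁻] = 2s.
Ksp = [Mg²⁺][F⁻]^2 = s · (2s)^2 = 4s^3
Ksp = 4 × (2.247×10⁻⁴)^3 = 4.5×10⁻¹¹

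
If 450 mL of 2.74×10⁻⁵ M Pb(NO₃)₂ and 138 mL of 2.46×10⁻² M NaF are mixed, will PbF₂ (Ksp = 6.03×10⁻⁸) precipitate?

No

Total volume after mixing = 450 + 138 = 588 mL.
[Pb²⁺] = (2.74×10⁻⁵)(450)/588 = 2.10×10⁻⁵ M
[F⁻] = (2.46×10⁻²)(138)/588 = 5.77×10⁻³ M
Q = [Pb²⁺][F⁻]^2 = 6.99×10⁻¹⁰
Q < Ksp (6.99×10⁻¹⁰ vs 6.03×10⁻⁸); the solution remains unsaturated and no precipitate forms.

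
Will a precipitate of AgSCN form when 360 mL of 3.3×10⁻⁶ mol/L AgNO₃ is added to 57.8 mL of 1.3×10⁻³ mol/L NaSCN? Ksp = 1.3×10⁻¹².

Yes

Total volume after mixing = 360 + 57.8 = 417.8 mL.
[Ag⁺] = (3.3×10⁻⁶)(360)/417.8 = 2.8×10⁻⁶ mol/L
[SCN⁻] = (1.3×10⁻³)(57.8)/417.8 = 1.8×10⁻⁴ mol/L
Q = [Ag⁺][SCN⁻] = 5.1×10⁻¹⁰
Q = 5.1×10⁻¹⁰ > Ksp = 1.3×10⁻¹², so the solution is supersaturated and AgSCN precipitates.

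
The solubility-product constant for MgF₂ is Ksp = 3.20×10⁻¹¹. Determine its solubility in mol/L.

MgF₂(s) ⇌ Mg²⁺(aq) + 2 F⁻(aq)
If s mol/L of MgF₂ dissolves, [Mg²⁺] = s and [F⁻] = 2s.
Ksp = [Mg²⁺][F⁻]^2 = s · (2s)^2 = 4s^3
4s^3 = 3.20×10⁻¹¹  ⇒  s^3 = 8.00×10⁻¹²
Taking the 3rd root, s = 2.00×10⁻⁴ M.

2.00×10⁻⁴ M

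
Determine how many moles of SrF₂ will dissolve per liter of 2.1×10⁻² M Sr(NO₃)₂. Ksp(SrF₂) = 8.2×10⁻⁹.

SrF₂(s) ⇌ Sr²⁺(aq) + 2 F⁻(aq)
Let s be the solubility of SrF₂ here. The common ion gives [Sr²⁺] ≈ 2.1×10⁻² M, and [F⁻] = 2s.
Ksp = [Sr²⁺][F⁻]^2 = (2.1×10⁻²)(2s)^2
(2s)^2 = 8.2×10⁻⁹ / (2.1×10⁻²) = 3.9×10⁻⁷
s = 3.1×10⁻⁴ M

3.1×10⁻⁴ M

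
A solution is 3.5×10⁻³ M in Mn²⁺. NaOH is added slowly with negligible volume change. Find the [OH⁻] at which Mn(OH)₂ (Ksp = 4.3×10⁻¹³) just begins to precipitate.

Precipitation begins when Q = Ksp.
Mn(OH)₂(s) ⇌ Mn²⁺(aq) + 2 OH⁻(aq)
Ksp = [Mn²⁺][OH⁻]^2 = [OH⁻]^2(3.5×10⁻³)
[OH⁻]^2 = 4.3×10⁻¹³ / (3.5×10⁻³) = 1.2×10⁻¹⁰
[OH⁻] = 1.1×10⁻⁵ M

1.1×10⁻⁵ M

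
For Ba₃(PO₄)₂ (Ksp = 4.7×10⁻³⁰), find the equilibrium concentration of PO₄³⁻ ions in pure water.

1.1×10⁻⁶ M

Ba₃(PO₄)₂(s) ⇌ 3 Ba²⁺(aq) + 2 PO₄³⁻(aq)
With molar solubility s: [Ba²⁺] = 3s, [PO₄³⁻] = 2s.
Ksp = [Ba²⁺]^3[PO₄³⁻]^2 = (3s)^3 · (2s)^2 = 108s^5 = 4.7×10⁻³⁰
s = 5.3×10⁻⁷ mol L⁻¹
[PO₄³⁻] = 2s = 1.1×10⁻⁶ mol L⁻¹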